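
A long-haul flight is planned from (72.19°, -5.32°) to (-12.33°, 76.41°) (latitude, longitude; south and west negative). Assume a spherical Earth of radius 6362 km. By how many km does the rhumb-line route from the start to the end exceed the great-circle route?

Great circle: cos σ = sin φ₁ sin φ₂ + cos φ₁ cos φ₂ cos Δλ,  σ = 1.7318 rad → d_gc = 11017.8 km
Rhumb line: Δψ = -2.0704, q = Δφ/Δψ = 0.7125, d_rh = R√(Δφ²+q²Δλ²) = 11396.7 km
Excess = 11396.7 − 11017.8 = 378.9 ≈ 379 km

379 km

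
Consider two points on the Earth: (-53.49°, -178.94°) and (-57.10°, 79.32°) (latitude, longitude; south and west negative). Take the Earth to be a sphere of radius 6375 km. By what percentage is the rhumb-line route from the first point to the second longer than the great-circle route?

10.5%

Great circle: σ = 0.9159 rad → d_gc = Rσ = 5838.7 km
Rhumb: Δφ = -0.0630, Δλ = -1.7757, Δψ = -0.1108, q = Δφ/Δψ = 0.5689 → d_rh = R√(Δφ²+q²Δλ²) = 6452.1 km
Excess = (6452.1 − 5838.7) / 5838.7 = 613.4 / 5838.7 = 10.51% ≈ 10.5%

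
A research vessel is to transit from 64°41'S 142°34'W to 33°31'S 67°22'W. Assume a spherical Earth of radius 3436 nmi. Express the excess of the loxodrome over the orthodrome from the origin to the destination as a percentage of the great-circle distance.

Great circle: σ = 0.9395 rad → d_gc = Rσ = 3228.0 nmi
Rhumb: Δφ = +0.5440, Δλ = +1.3125, Δψ = +0.8719, q = Δφ/Δψ = 0.6239 → d_rh = R√(Δφ²+q²Δλ²) = 3377.6 nmi
Excess = (3377.6 − 3228.0) / 3228.0 = 149.6 / 3228.0 = 4.63% ≈ 4.6%

4.6%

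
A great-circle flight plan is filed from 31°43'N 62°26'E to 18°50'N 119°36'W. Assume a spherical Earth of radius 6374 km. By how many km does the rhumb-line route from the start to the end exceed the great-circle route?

Great circle: cos σ = sin φ₁ sin φ₂ + cos φ₁ cos φ₂ cos Δλ,  σ = 2.2587 rad → d_gc = 14396.8 km
Rhumb line: Δψ = -0.2494, q = Δφ/Δψ = 0.9015, d_rh = R√(Δφ²+q²Δλ²) = 17905.8 km
Excess = 17905.8 − 14396.8 = 3509.0 ≈ 3509 km

3509 km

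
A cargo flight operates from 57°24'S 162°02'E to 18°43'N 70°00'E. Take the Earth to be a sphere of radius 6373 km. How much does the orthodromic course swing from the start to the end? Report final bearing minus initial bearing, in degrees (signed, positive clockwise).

+47.1°

Initial bearing θ₁ = atan2(sin Δλ cos φ₂, cos φ₁ sin φ₂ − sin φ₁ cos φ₂ cos Δλ) = 278.68°
Final bearing θ₂ = (initial bearing from the destination back to the start) + 180° = 325.78°
Δθ = θ₂ − θ₁ = +47.1°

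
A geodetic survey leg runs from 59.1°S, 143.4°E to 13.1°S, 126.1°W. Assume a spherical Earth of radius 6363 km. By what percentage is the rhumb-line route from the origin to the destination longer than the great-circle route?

4.8%

Great circle: σ = 1.3795 rad → d_gc = Rσ = 8777.9 km
Rhumb: Δφ = +0.8029, Δλ = +1.5795, Δψ = +1.0553, q = Δφ/Δψ = 0.7608 → d_rh = R√(Δφ²+q²Δλ²) = 9195.7 km
Excess = (9195.7 − 8777.9) / 8777.9 = 417.8 / 8777.9 = 4.76% ≈ 4.8%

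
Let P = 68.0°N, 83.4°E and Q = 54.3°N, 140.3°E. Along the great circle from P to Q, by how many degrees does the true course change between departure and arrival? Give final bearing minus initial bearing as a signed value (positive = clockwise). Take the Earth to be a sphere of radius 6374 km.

At departure: θ₁ = atan2(sin Δλ cos φ₂, cos φ₁ sin φ₂ − sin φ₁ cos φ₂ cos Δλ) = 88.98°
At arrival: θ₂ = atan2(sin Δλ cos φ₁, −cos φ₂ sin φ₁ + sin φ₂ cos φ₁ cos Δλ) = 140.07°
Δθ = θ₂ − θ₁ = +51.1°

+51.1°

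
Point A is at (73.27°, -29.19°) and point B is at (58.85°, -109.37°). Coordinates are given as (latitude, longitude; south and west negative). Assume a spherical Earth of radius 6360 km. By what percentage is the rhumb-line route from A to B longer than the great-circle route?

Great circle: σ = 0.5643 rad → d_gc = Rσ = 3588.7 km
Rhumb: Δφ = -0.2517, Δλ = -1.3994, Δψ = -0.6395, q = Δφ/Δψ = 0.3935 → d_rh = R√(Δφ²+q²Δλ²) = 3850.9 km
Excess = (3850.9 − 3588.7) / 3588.7 = 262.2 / 3588.7 = 7.31% ≈ 7.3%

7.3%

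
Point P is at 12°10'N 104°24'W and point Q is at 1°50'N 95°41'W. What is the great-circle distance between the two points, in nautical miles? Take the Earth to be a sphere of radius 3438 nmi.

cos σ = sin φ₁ sin φ₂ + cos φ₁ cos φ₂ cos Δλ
      = sin(12.17°)sin(1.83°) + cos(12.17°)cos(1.83°)cos(8.72°) = 0.9725
σ = 13.469° → d = Rσ = 3438·0.23508 = 808 nmi

808 nmi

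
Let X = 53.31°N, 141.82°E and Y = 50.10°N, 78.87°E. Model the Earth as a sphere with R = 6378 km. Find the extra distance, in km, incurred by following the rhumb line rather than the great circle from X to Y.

Great circle: cos σ = sin φ₁ sin φ₂ + cos φ₁ cos φ₂ cos Δλ,  σ = 0.6609 rad → d_gc = 4214.9 km
Rhumb line: Δψ = -0.0905, q = Δφ/Δψ = 0.6194, d_rh = R√(Δφ²+q²Δλ²) = 4354.9 km
Excess = 4354.9 − 4214.9 = 140.0 ≈ 140 km

140 km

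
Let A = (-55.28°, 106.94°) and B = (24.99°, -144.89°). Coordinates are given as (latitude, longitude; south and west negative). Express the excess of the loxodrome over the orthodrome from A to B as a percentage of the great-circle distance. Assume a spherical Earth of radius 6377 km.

Great circle: σ = 2.1039 rad → d_gc = Rσ = 13416.7 km
Rhumb: Δφ = +1.4010, Δλ = +1.8879, Δψ = +1.6135, q = Δφ/Δψ = 0.8683 → d_rh = R√(Δφ²+q²Δλ²) = 13751.3 km
Excess = (13751.3 − 13416.7) / 13416.7 = 334.6 / 13416.7 = 2.49% ≈ 2.5%

2.5%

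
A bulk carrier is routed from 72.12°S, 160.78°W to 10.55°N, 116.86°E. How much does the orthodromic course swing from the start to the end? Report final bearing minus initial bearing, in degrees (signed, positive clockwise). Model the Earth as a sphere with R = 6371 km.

At departure: θ₁ = atan2(sin Δλ cos φ₂, cos φ₁ sin φ₂ − sin φ₁ cos φ₂ cos Δλ) = 280.50°
At arrival: θ₂ = atan2(sin Δλ cos φ₁, −cos φ₂ sin φ₁ + sin φ₂ cos φ₁ cos Δλ) = 342.12°
Δθ = θ₂ − θ₁ = +61.6°

+61.6°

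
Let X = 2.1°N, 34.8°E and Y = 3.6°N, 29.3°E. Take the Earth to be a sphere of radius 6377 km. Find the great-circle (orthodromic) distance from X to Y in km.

634 km

cos σ = sin φ₁ sin φ₂ + cos φ₁ cos φ₂ cos Δλ
      = sin(2.10°)sin(3.60°) + cos(2.10°)cos(3.60°)cos(-5.50°) = 0.9951
σ = 5.694° → d = Rσ = 6377·0.09938 = 634 km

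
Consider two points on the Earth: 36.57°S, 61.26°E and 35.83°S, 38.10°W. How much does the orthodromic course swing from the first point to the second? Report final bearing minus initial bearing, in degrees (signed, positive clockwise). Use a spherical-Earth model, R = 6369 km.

+69.7°

Initial bearing θ₁ = atan2(sin Δλ cos φ₂, cos φ₁ sin φ₂ − sin φ₁ cos φ₂ cos Δλ) = 235.55°
Final bearing θ₂ = (initial bearing from the destination back to the start) + 180° = 305.22°
Δθ = θ₂ − θ₁ = +69.7°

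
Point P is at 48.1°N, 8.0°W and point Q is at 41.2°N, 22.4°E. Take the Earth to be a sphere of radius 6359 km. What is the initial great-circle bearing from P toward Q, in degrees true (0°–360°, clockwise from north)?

96.5°

θ = atan2( sin Δλ·cos φ₂ ,  cos φ₁ sin φ₂ − sin φ₁ cos φ₂ cos Δλ )
  = atan2(+0.3807, -0.0431) = 96.46°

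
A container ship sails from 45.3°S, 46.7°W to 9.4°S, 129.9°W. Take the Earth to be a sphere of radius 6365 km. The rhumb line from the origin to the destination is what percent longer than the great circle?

2.4%

Great circle: σ = 1.3712 rad → d_gc = Rσ = 8727.8 km
Rhumb: Δφ = +0.6266, Δλ = -1.4521, Δψ = +0.7240, q = Δφ/Δψ = 0.8654 → d_rh = R√(Δφ²+q²Δλ²) = 8938.1 km
Excess = (8938.1 − 8727.8) / 8727.8 = 210.3 / 8727.8 = 2.41% ≈ 2.4%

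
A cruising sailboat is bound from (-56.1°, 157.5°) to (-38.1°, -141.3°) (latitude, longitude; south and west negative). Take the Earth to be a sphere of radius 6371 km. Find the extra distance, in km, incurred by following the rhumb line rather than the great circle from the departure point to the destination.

134 km

Great circle: cos σ = sin φ₁ sin φ₂ + cos φ₁ cos φ₂ cos Δλ,  σ = 0.7618 rad → d_gc = 4853.4 km
Rhumb line: Δψ = +0.4680, q = Δφ/Δψ = 0.6713, d_rh = R√(Δφ²+q²Δλ²) = 4987.6 km
Excess = 4987.6 − 4853.4 = 134.2 ≈ 134 km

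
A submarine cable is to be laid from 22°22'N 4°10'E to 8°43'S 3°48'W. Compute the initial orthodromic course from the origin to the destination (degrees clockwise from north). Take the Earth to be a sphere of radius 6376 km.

195.0°

θ = atan2( sin Δλ·cos φ₂ ,  cos φ₁ sin φ₂ − sin φ₁ cos φ₂ cos Δλ )
  = atan2(-0.1370, -0.5127) = 194.96°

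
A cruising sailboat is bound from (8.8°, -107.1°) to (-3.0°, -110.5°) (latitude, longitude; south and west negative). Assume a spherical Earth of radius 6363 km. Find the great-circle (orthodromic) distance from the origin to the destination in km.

cos σ = sin φ₁ sin φ₂ + cos φ₁ cos φ₂ cos Δλ
      = sin(8.80°)sin(-3.00°) + cos(8.80°)cos(-3.00°)cos(-3.40°) = 0.9771
σ = 12.277° → d = Rσ = 6363·0.21428 = 1363 km

1363 km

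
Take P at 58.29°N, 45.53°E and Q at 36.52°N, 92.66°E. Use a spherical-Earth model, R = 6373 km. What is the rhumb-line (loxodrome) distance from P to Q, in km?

Rhumb course C = atan2(Δλ, Δψ) with Δψ = ln[tan(π/4+φ₂/2)/tan(π/4+φ₁/2)] = -0.5732, Δλ = +0.8226 → C = 124.87°
d = R·|Δφ| / |cos C| = 6373·0.37996 / 0.57173 = 4235 km

4235 km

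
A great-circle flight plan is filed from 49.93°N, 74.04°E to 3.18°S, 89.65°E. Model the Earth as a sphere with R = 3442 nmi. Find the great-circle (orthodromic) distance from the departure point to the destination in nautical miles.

3291 nmi

Haversine: a = sin²(Δφ/2)+cos φ₁ cos φ₂ sin²(Δλ/2) = 0.21171;  σ = 2·atan2(√a,√(1−a))
σ = 54.790° → d = Rσ = 3442·0.95627 = 3291 nmi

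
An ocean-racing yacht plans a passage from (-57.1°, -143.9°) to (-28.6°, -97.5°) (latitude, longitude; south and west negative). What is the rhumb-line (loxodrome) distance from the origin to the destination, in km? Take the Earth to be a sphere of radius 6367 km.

4849 km

Δψ = ln[tan(π/4+φ₂/2)/tan(π/4+φ₁/2)] = +0.6986;  Δφ = +0.4974 rad,  Δλ = +0.8098 rad
q = Δφ/Δψ = 0.7120
d = R·√(Δφ² + q²Δλ²) = 6367·0.76152 = 4849 km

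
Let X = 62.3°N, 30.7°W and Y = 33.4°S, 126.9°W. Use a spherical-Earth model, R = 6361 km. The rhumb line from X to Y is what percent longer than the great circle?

2.1%

Great circle: σ = 2.1286 rad → d_gc = Rσ = 13539.9 km
Rhumb: Δφ = -1.6703, Δλ = -1.6790, Δψ = -2.0193, q = Δφ/Δψ = 0.8272 → d_rh = R√(Δφ²+q²Δλ²) = 13817.7 km
Excess = (13817.7 − 13539.9) / 13539.9 = 277.8 / 13539.9 = 2.052% ≈ 2.1%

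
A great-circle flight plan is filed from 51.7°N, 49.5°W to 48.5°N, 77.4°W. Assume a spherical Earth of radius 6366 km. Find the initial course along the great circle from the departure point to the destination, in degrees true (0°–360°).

270.9°

N = sin Δλ·cos φ₂ = -0.3101;  D = cos φ₁ sin φ₂ − sin φ₁ cos φ₂ cos Δλ = +0.0046
initial course = atan2(N, D) = 270.85°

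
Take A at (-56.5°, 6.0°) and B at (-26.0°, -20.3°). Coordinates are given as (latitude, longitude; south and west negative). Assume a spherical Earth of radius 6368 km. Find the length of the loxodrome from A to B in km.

Rhumb course C = atan2(Δλ, Δψ) with Δψ = ln[tan(π/4+φ₂/2)/tan(π/4+φ₁/2)] = +0.7305, Δλ = -0.4590 → C = 327.86°
d = R·|Δφ| / |cos C| = 6368·0.53233 / 0.84673 = 4003 km

4003 km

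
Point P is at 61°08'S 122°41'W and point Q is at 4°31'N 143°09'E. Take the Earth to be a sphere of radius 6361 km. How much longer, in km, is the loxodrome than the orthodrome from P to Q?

Great circle: cos σ = sin φ₁ sin φ₂ + cos φ₁ cos φ₂ cos Δλ,  σ = 1.6749 rad → d_gc = 10654.1 km
Rhumb line: Δψ = +1.4361, q = Δφ/Δψ = 0.7978, d_rh = R√(Δφ²+q²Δλ²) = 11076.8 km
Excess = 11076.8 − 10654.1 = 422.7 ≈ 423 km

423 km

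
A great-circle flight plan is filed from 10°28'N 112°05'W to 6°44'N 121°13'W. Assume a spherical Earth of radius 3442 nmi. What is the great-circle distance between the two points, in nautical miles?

cos σ = sin φ₁ sin φ₂ + cos φ₁ cos φ₂ cos Δλ
      = sin(10.47°)sin(6.73°) + cos(10.47°)cos(6.73°)cos(-9.13°) = 0.9855
σ = 9.770° → d = Rσ = 3442·0.17052 = 587 nmi

587 nmi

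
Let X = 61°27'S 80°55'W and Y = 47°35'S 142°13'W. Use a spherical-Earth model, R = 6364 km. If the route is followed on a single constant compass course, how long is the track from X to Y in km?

4197 km

Δψ = ln[tan(π/4+φ₂/2)/tan(π/4+φ₁/2)] = +0.4221;  Δφ = +0.2420 rad,  Δλ = -1.0699 rad
q = Δφ/Δψ = 0.5734
d = R·√(Δφ² + q²Δλ²) = 6364·0.65948 = 4197 km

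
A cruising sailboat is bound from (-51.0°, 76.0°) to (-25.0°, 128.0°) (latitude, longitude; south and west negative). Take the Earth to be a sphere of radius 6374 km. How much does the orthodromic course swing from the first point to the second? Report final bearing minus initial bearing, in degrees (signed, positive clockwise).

-34.3°

Initial bearing θ₁ = atan2(sin Δλ cos φ₂, cos φ₁ sin φ₂ − sin φ₁ cos φ₂ cos Δλ) = 76.79°
Final bearing θ₂ = (initial bearing from the destination back to the start) + 180° = 42.53°
Δθ = θ₂ − θ₁ = -34.3°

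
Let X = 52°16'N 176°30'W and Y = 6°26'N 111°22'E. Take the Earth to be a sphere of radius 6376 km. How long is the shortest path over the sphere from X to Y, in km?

cos σ = sin φ₁ sin φ₂ + cos φ₁ cos φ₂ cos Δλ
      = sin(52.27°)sin(6.43°) + cos(52.27°)cos(6.43°)cos(-72.13°) = 0.2752
σ = 74.027° → d = Rσ = 6376·1.29201 = 8238 km

8238 km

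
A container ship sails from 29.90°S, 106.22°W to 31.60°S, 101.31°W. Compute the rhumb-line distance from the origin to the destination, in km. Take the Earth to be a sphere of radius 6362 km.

505 km

Rhumb course C = atan2(Δλ, Δψ) with Δψ = ln[tan(π/4+φ₂/2)/tan(π/4+φ₁/2)] = -0.0345, Δλ = +0.0857 → C = 111.94°
d = R·|Δφ| / |cos C| = 6362·0.02967 / 0.37371 = 505 km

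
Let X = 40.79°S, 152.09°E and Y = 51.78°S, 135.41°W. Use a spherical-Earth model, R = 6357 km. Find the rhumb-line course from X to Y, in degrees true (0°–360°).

Δψ = ln[tan(π/4+φ₂/2)/tan(π/4+φ₁/2)] = -0.2789
Δλ = +1.2654 rad (taken the short way round)
course = atan2(Δλ, Δψ) = 102.43°

102.4°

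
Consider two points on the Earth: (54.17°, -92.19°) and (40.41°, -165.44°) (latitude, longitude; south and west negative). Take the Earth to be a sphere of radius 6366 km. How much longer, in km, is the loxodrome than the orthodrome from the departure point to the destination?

224 km

Great circle: cos σ = sin φ₁ sin φ₂ + cos φ₁ cos φ₂ cos Δλ,  σ = 0.8579 rad → d_gc = 5461.4 km
Rhumb line: Δψ = -0.3570, q = Δφ/Δψ = 0.6728, d_rh = R√(Δφ²+q²Δλ²) = 5685.0 km
Excess = 5685.0 − 5461.4 = 223.6 ≈ 224 km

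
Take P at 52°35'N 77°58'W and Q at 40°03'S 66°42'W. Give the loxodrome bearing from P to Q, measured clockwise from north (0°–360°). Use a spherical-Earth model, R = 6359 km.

Δψ = ln[tan(π/4+φ₂/2)/tan(π/4+φ₁/2)] = -1.8469
Δλ = +0.1966 rad (taken the short way round)
course = atan2(Δλ, Δψ) = 173.92°

173.9°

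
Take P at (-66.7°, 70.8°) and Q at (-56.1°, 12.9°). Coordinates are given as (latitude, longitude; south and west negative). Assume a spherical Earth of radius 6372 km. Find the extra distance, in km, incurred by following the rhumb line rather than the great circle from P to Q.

108 km

Great circle: cos σ = sin φ₁ sin φ₂ + cos φ₁ cos φ₂ cos Δλ,  σ = 0.4959 rad → d_gc = 3159.7 km
Rhumb line: Δψ = +0.3908, q = Δφ/Δψ = 0.4734, d_rh = R√(Δφ²+q²Δλ²) = 3268.1 km
Excess = 3268.1 − 3159.7 = 108.4 ≈ 108 km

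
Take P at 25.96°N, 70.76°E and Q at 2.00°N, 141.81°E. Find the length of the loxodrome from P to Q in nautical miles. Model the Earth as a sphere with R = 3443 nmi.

Rhumb course C = atan2(Δλ, Δψ) with Δψ = ln[tan(π/4+φ₂/2)/tan(π/4+φ₁/2)] = -0.4345, Δλ = +1.2401 → C = 109.31°
d = R·|Δφ| / |cos C| = 3443·0.41818 / 0.33069 = 4354 nmi

4354 nmi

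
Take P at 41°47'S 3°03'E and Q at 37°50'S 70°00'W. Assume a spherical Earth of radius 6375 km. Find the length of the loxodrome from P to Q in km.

Rhumb course C = atan2(Δλ, Δψ) with Δψ = ln[tan(π/4+φ₂/2)/tan(π/4+φ₁/2)] = +0.0898, Δλ = -1.2750 → C = 274.03°
d = R·|Δφ| / |cos C| = 6375·0.06894 / 0.07025 = 6256 km

6256 km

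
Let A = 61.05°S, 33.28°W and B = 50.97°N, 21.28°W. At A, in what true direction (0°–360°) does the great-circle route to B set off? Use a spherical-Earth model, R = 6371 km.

N = sin Δλ·cos φ₂ = +0.1309;  D = cos φ₁ sin φ₂ − sin φ₁ cos φ₂ cos Δλ = +0.9150
initial course = atan2(N, D) = 8.14°

8.1°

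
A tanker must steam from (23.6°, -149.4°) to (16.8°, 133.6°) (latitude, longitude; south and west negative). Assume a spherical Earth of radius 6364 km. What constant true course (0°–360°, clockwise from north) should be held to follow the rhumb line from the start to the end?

264.6°

Δψ = ln[tan(π/4+φ₂/2)/tan(π/4+φ₁/2)] = -0.1266
Δλ = -1.3439 rad (taken the short way round)
course = atan2(Δλ, Δψ) = 264.62°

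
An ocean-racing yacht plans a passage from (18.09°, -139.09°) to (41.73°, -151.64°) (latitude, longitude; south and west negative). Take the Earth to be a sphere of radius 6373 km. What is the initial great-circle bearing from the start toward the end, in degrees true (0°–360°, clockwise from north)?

θ = atan2( sin Δλ·cos φ₂ ,  cos φ₁ sin φ₂ − sin φ₁ cos φ₂ cos Δλ )
  = atan2(-0.1622, +0.4065) = 338.25°

338.3°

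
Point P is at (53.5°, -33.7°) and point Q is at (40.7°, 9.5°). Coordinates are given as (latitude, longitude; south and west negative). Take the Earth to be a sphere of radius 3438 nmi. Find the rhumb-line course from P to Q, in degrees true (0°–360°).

113.7°

Δψ = ln[tan(π/4+φ₂/2)/tan(π/4+φ₁/2)] = -0.3305
Δλ = +0.7540 rad (taken the short way round)
course = atan2(Δλ, Δψ) = 113.67°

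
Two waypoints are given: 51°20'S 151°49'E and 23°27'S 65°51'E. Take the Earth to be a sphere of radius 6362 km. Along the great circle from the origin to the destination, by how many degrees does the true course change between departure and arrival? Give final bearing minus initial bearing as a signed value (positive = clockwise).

+60.5°

Initial bearing θ₁ = atan2(sin Δλ cos φ₂, cos φ₁ sin φ₂ − sin φ₁ cos φ₂ cos Δλ) = 257.78°
Final bearing θ₂ = (initial bearing from the destination back to the start) + 180° = 318.27°
Δθ = θ₂ − θ₁ = +60.5°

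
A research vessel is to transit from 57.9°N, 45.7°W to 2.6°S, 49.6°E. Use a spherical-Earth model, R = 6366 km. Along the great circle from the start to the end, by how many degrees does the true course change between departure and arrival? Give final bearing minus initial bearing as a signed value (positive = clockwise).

At departure: θ₁ = atan2(sin Δλ cos φ₂, cos φ₁ sin φ₂ − sin φ₁ cos φ₂ cos Δλ) = 86.89°
At arrival: θ₂ = atan2(sin Δλ cos φ₁, −cos φ₂ sin φ₁ + sin φ₂ cos φ₁ cos Δλ) = 147.92°
Δθ = θ₂ − θ₁ = +61.0°

+61.0°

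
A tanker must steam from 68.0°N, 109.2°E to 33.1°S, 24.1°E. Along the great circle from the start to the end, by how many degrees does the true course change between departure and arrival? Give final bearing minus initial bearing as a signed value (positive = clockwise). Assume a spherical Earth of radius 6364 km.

At departure: θ₁ = atan2(sin Δλ cos φ₂, cos φ₁ sin φ₂ − sin φ₁ cos φ₂ cos Δλ) = 252.02°
At arrival: θ₂ = atan2(sin Δλ cos φ₁, −cos φ₂ sin φ₁ + sin φ₂ cos φ₁ cos Δλ) = 205.17°
Δθ = θ₂ − θ₁ = -46.8°

-46.8°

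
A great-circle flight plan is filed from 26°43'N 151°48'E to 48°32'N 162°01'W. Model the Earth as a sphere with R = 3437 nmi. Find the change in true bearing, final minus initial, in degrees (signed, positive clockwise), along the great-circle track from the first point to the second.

+29.7°

At departure: θ₁ = atan2(sin Δλ cos φ₂, cos φ₁ sin φ₂ − sin φ₁ cos φ₂ cos Δλ) = 45.89°
At arrival: θ₂ = atan2(sin Δλ cos φ₁, −cos φ₂ sin φ₁ + sin φ₂ cos φ₁ cos Δλ) = 75.58°
Δθ = θ₂ − θ₁ = +29.7°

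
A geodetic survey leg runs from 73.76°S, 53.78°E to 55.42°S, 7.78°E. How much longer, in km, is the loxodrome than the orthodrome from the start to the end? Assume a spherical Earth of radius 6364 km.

64 km

Great circle: cos σ = sin φ₁ sin φ₂ + cos φ₁ cos φ₂ cos Δλ,  σ = 0.4493 rad → d_gc = 2859.5 km
Rhumb line: Δψ = +0.7801, q = Δφ/Δψ = 0.4103, d_rh = R√(Δφ²+q²Δλ²) = 2923.2 km
Excess = 2923.2 − 2859.5 = 63.7 ≈ 64 km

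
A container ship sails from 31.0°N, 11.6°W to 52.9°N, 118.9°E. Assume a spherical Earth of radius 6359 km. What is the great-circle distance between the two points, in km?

cos σ = sin φ₁ sin φ₂ + cos φ₁ cos φ₂ cos Δλ
      = sin(31.00°)sin(52.90°) + cos(31.00°)cos(52.90°)cos(130.50°) = 0.0750
σ = 85.699° → d = Rσ = 6359·1.49574 = 9511 km

9511 km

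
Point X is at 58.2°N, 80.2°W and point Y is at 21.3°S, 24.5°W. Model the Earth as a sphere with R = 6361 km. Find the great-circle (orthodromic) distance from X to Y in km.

10196 km

cos σ = sin φ₁ sin φ₂ + cos φ₁ cos φ₂ cos Δλ
      = sin(58.20°)sin(-21.30°) + cos(58.20°)cos(-21.30°)cos(55.70°) = -0.0321
σ = 91.837° → d = Rσ = 6361·1.60286 = 10196 km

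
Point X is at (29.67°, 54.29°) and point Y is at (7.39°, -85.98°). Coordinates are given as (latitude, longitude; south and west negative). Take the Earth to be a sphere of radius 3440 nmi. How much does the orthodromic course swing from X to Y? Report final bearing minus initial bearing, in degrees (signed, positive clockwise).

Initial bearing θ₁ = atan2(sin Δλ cos φ₂, cos φ₁ sin φ₂ − sin φ₁ cos φ₂ cos Δλ) = 307.67°
Final bearing θ₂ = (initial bearing from the destination back to the start) + 180° = 223.91°
Δθ = θ₂ − θ₁ = -83.8°

-83.8°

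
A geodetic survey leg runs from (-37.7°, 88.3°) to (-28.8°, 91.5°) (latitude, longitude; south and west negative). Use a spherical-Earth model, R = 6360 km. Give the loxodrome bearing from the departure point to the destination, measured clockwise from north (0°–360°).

Δψ = ln[tan(π/4+φ₂/2)/tan(π/4+φ₁/2)] = +0.1861
Δλ = +0.0559 rad (taken the short way round)
course = atan2(Δλ, Δψ) = 16.71°

16.7°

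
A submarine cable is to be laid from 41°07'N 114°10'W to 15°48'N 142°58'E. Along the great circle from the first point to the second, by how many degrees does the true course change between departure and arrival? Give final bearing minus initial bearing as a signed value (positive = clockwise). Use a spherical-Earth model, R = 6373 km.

At departure: θ₁ = atan2(sin Δλ cos φ₂, cos φ₁ sin φ₂ − sin φ₁ cos φ₂ cos Δλ) = 290.25°
At arrival: θ₂ = atan2(sin Δλ cos φ₁, −cos φ₂ sin φ₁ + sin φ₂ cos φ₁ cos Δλ) = 227.27°
Δθ = θ₂ − θ₁ = -63.0°

-63.0°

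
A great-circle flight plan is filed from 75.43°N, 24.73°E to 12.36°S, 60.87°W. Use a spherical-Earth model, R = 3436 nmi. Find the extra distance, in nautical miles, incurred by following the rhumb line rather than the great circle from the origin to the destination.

251 nmi

Great circle: cos σ = sin φ₁ sin φ₂ + cos φ₁ cos φ₂ cos Δλ,  σ = 1.7602 rad → d_gc = 6048.2 nmi
Rhumb line: Δψ = -2.2744, q = Δφ/Δψ = 0.6737, d_rh = R√(Δφ²+q²Δλ²) = 6299.0 nmi
Excess = 6299.0 − 6048.2 = 250.8 ≈ 251 nmi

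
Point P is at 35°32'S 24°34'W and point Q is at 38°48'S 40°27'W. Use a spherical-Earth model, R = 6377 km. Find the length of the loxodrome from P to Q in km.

Rhumb course C = atan2(Δλ, Δψ) with Δψ = ln[tan(π/4+φ₂/2)/tan(π/4+φ₁/2)] = -0.0716, Δλ = -0.2772 → C = 255.52°
d = R·|Δφ| / |cos C| = 6377·0.05701 / 0.24997 = 1454 km

1454 km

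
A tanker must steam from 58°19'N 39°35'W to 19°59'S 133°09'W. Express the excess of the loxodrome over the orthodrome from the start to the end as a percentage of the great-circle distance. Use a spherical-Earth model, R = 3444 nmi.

Great circle: σ = 1.8981 rad → d_gc = Rσ = 6537.2 nmi
Rhumb: Δφ = -1.3666, Δλ = -1.6330, Δψ = -1.6157, q = Δφ/Δψ = 0.8458 → d_rh = R√(Δφ²+q²Δλ²) = 6691.9 nmi
Excess = (6691.9 − 6537.2) / 6537.2 = 154.7 / 6537.2 = 2.37% ≈ 2.4%

2.4%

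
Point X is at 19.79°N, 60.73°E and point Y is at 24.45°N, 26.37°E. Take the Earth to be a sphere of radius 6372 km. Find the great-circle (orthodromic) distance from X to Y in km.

cos σ = sin φ₁ sin φ₂ + cos φ₁ cos φ₂ cos Δλ
      = sin(19.79°)sin(24.45°) + cos(19.79°)cos(24.45°)cos(-34.36°) = 0.8472
σ = 32.088° → d = Rσ = 6372·0.56004 = 3569 km

3569 km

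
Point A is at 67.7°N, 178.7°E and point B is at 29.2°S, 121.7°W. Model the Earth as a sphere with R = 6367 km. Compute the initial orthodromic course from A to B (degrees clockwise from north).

128.3°

N = sin Δλ·cos φ₂ = +0.7529;  D = cos φ₁ sin φ₂ − sin φ₁ cos φ₂ cos Δλ = -0.5938
initial course = atan2(N, D) = 128.26°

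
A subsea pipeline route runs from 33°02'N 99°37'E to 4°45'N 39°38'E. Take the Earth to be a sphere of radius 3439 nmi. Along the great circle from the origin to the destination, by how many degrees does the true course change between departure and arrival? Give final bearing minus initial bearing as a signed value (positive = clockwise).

-21.8°

At departure: θ₁ = atan2(sin Δλ cos φ₂, cos φ₁ sin φ₂ − sin φ₁ cos φ₂ cos Δλ) = 256.80°
At arrival: θ₂ = atan2(sin Δλ cos φ₁, −cos φ₂ sin φ₁ + sin φ₂ cos φ₁ cos Δλ) = 234.99°
Δθ = θ₂ − θ₁ = -21.8°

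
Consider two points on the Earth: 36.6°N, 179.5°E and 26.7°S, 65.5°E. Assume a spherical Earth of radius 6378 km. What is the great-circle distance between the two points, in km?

cos σ = sin φ₁ sin φ₂ + cos φ₁ cos φ₂ cos Δλ
      = sin(36.60°)sin(-26.70°) + cos(36.60°)cos(-26.70°)cos(-114.00°) = -0.5596
σ = 124.029° → d = Rσ = 6378·2.16471 = 13807 km

13807 km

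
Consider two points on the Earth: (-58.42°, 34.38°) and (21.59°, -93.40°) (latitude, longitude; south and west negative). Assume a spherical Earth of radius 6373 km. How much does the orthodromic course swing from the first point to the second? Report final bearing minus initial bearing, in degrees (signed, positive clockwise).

+80.2°

Initial bearing θ₁ = atan2(sin Δλ cos φ₂, cos φ₁ sin φ₂ − sin φ₁ cos φ₂ cos Δλ) = 248.29°
Final bearing θ₂ = (initial bearing from the destination back to the start) + 180° = 328.45°
Δθ = θ₂ − θ₁ = +80.2°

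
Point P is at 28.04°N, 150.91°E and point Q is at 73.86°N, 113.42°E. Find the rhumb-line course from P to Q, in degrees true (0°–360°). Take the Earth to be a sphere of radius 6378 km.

Δψ = ln[tan(π/4+φ₂/2)/tan(π/4+φ₁/2)] = +1.4432
Δλ = -0.6543 rad (taken the short way round)
course = atan2(Δλ, Δψ) = 335.61°

335.6°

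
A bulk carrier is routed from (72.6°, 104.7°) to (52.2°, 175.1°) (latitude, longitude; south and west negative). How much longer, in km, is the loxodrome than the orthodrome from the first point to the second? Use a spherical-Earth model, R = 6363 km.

Great circle: cos σ = sin φ₁ sin φ₂ + cos φ₁ cos φ₂ cos Δλ,  σ = 0.6172 rad → d_gc = 3927.5 km
Rhumb line: Δψ = -0.8053, q = Δφ/Δψ = 0.4421, d_rh = R√(Δφ²+q²Δλ²) = 4132.8 km
Excess = 4132.8 − 3927.5 = 205.3 ≈ 205 km

205 km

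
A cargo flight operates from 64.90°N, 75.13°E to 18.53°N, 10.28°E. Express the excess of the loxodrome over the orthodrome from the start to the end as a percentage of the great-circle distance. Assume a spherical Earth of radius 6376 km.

2.8%

Great circle: σ = 1.0942 rad → d_gc = Rσ = 6976.9 km
Rhumb: Δφ = -0.8093, Δλ = -1.1318, Δψ = -1.1731, q = Δφ/Δψ = 0.6899 → d_rh = R√(Δφ²+q²Δλ²) = 7170.3 km
Excess = (7170.3 − 6976.9) / 6976.9 = 193.4 / 6976.9 = 2.77% ≈ 2.8%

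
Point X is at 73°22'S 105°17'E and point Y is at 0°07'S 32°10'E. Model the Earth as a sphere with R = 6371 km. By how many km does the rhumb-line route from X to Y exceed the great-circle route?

314 km

Great circle: cos σ = sin φ₁ sin φ₂ + cos φ₁ cos φ₂ cos Δλ,  σ = 1.4856 rad → d_gc = 9464.8 km
Rhumb line: Δψ = +1.9209, q = Δφ/Δψ = 0.6656, d_rh = R√(Δφ²+q²Δλ²) = 9778.6 km
Excess = 9778.6 − 9464.8 = 313.8 ≈ 314 km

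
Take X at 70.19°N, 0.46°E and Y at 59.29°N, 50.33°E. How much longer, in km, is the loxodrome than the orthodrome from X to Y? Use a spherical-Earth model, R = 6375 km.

68 km

Great circle: cos σ = sin φ₁ sin φ₂ + cos φ₁ cos φ₂ cos Δλ,  σ = 0.4016 rad → d_gc = 2560.2 km
Rhumb line: Δψ = -0.4527, q = Δφ/Δψ = 0.4202, d_rh = R√(Δφ²+q²Δλ²) = 2628.2 km
Excess = 2628.2 − 2560.2 = 68.0 ≈ 68 km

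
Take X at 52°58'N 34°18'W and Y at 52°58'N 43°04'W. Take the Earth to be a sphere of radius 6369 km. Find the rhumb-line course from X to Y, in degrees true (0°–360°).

Δψ = ln[tan(π/4+φ₂/2)/tan(π/4+φ₁/2)] = +0.0000
Δλ = -0.1530 rad (taken the short way round)
course = atan2(Δλ, Δψ) = 270.00°

270.0°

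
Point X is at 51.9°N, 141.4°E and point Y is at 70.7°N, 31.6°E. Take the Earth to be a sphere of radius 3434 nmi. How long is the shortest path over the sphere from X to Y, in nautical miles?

2856 nmi

cos σ = sin φ₁ sin φ₂ + cos φ₁ cos φ₂ cos Δλ
      = sin(51.90°)sin(70.70°) + cos(51.90°)cos(70.70°)cos(-109.80°) = 0.6736
σ = 47.652° → d = Rσ = 3434·0.83169 = 2856 nmi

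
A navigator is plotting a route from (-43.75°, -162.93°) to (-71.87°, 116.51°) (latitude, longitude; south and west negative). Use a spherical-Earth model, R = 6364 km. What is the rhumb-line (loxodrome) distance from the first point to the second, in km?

Rhumb course C = atan2(Δλ, Δψ) with Δψ = ln[tan(π/4+φ₂/2)/tan(π/4+φ₁/2)] = -0.9846, Δλ = -1.4060 → C = 235.00°
d = R·|Δφ| / |cos C| = 6364·0.49079 / 0.57359 = 5445 km

5445 km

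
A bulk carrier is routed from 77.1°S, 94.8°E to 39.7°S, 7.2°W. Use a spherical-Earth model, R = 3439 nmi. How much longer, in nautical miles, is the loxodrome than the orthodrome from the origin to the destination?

349 nmi

Great circle: cos σ = sin φ₁ sin φ₂ + cos φ₁ cos φ₂ cos Δλ,  σ = 0.9435 rad → d_gc = 3244.8 nmi
Rhumb line: Δψ = +1.4238, q = Δφ/Δψ = 0.4585, d_rh = R√(Δφ²+q²Δλ²) = 3594.0 nmi
Excess = 3594.0 − 3244.8 = 349.2 ≈ 349 nmi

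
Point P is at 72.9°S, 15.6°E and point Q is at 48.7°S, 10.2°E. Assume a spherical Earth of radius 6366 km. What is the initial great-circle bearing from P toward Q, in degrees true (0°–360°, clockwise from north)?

N = sin Δλ·cos φ₂ = -0.0621;  D = cos φ₁ sin φ₂ − sin φ₁ cos φ₂ cos Δλ = +0.4071
initial course = atan2(N, D) = 351.33°

351.3°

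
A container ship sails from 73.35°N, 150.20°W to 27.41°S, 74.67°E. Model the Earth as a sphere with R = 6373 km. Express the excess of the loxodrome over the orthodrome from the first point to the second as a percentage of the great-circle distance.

Great circle: σ = 2.2412 rad → d_gc = Rσ = 14283.3 km
Rhumb: Δφ = -1.7586, Δλ = -2.3585, Δψ = -2.4197, q = Δφ/Δψ = 0.7268 → d_rh = R√(Δφ²+q²Δλ²) = 15650.7 km
Excess = (15650.7 − 14283.3) / 14283.3 = 1367.4 / 14283.3 = 9.57% ≈ 9.6%

9.6%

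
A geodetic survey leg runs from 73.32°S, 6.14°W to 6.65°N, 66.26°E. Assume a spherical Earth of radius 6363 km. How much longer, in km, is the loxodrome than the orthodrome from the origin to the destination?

Great circle: cos σ = sin φ₁ sin φ₂ + cos φ₁ cos φ₂ cos Δλ,  σ = 1.5955 rad → d_gc = 10152.3 km
Rhumb line: Δψ = +2.0364, q = Δφ/Δψ = 0.6854, d_rh = R√(Δφ²+q²Δλ²) = 10452.0 km
Excess = 10452.0 − 10152.3 = 299.7 ≈ 300 km

300 km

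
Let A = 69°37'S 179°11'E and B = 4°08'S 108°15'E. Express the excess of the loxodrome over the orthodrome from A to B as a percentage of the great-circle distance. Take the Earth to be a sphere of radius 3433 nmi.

Great circle: σ = 1.3887 rad → d_gc = Rσ = 4767.6 nmi
Rhumb: Δφ = +1.1429, Δλ = -1.2380, Δψ = +1.6438, q = Δφ/Δψ = 0.6953 → d_rh = R√(Δφ²+q²Δλ²) = 4911.9 nmi
Excess = (4911.9 − 4767.6) / 4767.6 = 144.3 / 4767.6 = 3.03% ≈ 3.0%

3.0%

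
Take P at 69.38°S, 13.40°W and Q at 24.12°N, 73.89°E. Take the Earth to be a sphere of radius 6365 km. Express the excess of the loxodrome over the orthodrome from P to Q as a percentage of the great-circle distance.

2.9%

Great circle: σ = 1.9469 rad → d_gc = Rσ = 12391.8 km
Rhumb: Δφ = +1.6319, Δλ = +1.5235, Δψ = +2.1382, q = Δφ/Δψ = 0.7632 → d_rh = R√(Δφ²+q²Δλ²) = 12753.8 km
Excess = (12753.8 − 12391.8) / 12391.8 = 362.0 / 12391.8 = 2.92% ≈ 2.9%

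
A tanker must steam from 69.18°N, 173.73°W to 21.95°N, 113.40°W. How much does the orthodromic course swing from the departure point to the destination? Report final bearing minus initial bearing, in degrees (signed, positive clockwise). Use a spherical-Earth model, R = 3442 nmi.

+48.7°

At departure: θ₁ = atan2(sin Δλ cos φ₂, cos φ₁ sin φ₂ − sin φ₁ cos φ₂ cos Δλ) = 110.19°
At arrival: θ₂ = atan2(sin Δλ cos φ₁, −cos φ₂ sin φ₁ + sin φ₂ cos φ₁ cos Δλ) = 158.92°
Δθ = θ₂ − θ₁ = +48.7°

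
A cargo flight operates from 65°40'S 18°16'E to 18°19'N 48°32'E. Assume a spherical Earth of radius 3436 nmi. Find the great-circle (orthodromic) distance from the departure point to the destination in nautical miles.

5220 nmi

cos σ = sin φ₁ sin φ₂ + cos φ₁ cos φ₂ cos Δλ
      = sin(-65.67°)sin(18.32°) + cos(-65.67°)cos(18.32°)cos(30.27°) = 0.0515
σ = 87.048° → d = Rσ = 3436·1.51928 = 5220 nmi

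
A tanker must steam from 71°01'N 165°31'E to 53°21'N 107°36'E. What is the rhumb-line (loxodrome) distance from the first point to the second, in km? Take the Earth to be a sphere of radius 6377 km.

Rhumb course C = atan2(Δλ, Δψ) with Δψ = ln[tan(π/4+φ₂/2)/tan(π/4+φ₁/2)] = -0.6836, Δλ = -1.0108 → C = 235.93°
d = R·|Δφ| / |cos C| = 6377·0.30834 / 0.56019 = 3510 km

3510 km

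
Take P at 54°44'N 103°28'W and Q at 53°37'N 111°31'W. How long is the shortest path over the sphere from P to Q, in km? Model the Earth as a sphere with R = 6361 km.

Haversine: a = sin²(Δφ/2)+cos φ₁ cos φ₂ sin²(Δλ/2) = 0.00178;  σ = 2·atan2(√a,√(1−a))
σ = 4.839° → d = Rσ = 6361·0.08446 = 537 km

537 km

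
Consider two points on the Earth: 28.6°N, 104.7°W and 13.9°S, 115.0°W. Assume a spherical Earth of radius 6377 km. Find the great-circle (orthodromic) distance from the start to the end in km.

4858 km

Haversine: a = sin²(Δφ/2)+cos φ₁ cos φ₂ sin²(Δλ/2) = 0.13823;  σ = 2·atan2(√a,√(1−a))
σ = 43.652° → d = Rσ = 6377·0.76188 = 4858 km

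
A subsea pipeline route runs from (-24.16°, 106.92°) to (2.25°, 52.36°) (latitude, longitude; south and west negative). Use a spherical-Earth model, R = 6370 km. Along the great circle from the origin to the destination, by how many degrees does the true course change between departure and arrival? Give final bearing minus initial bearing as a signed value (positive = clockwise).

Initial bearing θ₁ = atan2(sin Δλ cos φ₂, cos φ₁ sin φ₂ − sin φ₁ cos φ₂ cos Δλ) = 288.54°
Final bearing θ₂ = (initial bearing from the destination back to the start) + 180° = 300.03°
Δθ = θ₂ − θ₁ = +11.5°

+11.5°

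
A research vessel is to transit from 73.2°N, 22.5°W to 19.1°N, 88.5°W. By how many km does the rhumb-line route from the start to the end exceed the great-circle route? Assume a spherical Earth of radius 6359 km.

Great circle: cos σ = sin φ₁ sin φ₂ + cos φ₁ cos φ₂ cos Δλ,  σ = 1.1326 rad → d_gc = 7202.0 km
Rhumb line: Δψ = -1.5731, q = Δφ/Δψ = 0.6002, d_rh = R√(Δφ²+q²Δλ²) = 7442.0 km
Excess = 7442.0 − 7202.0 = 240.0 ≈ 240 km

240 km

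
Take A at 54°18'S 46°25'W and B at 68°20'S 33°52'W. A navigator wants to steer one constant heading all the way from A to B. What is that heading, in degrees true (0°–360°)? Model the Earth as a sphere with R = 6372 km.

Δψ = ln[tan(π/4+φ₂/2)/tan(π/4+φ₁/2)] = -0.5205
Δλ = +0.2190 rad (taken the short way round)
course = atan2(Δλ, Δψ) = 157.18°

157.2°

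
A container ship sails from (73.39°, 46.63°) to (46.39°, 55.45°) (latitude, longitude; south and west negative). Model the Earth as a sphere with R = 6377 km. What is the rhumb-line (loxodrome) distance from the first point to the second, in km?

Rhumb course C = atan2(Δλ, Δψ) with Δψ = ln[tan(π/4+φ₂/2)/tan(π/4+φ₁/2)] = -1.0082, Δλ = +0.1539 → C = 171.32°
d = R·|Δφ| / |cos C| = 6377·0.47124 / 0.98854 = 3040 km

3040 km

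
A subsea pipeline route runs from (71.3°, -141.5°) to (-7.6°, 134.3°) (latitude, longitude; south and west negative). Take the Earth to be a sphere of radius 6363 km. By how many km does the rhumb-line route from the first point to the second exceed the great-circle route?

410 km

Great circle: cos σ = sin φ₁ sin φ₂ + cos φ₁ cos φ₂ cos Δλ,  σ = 1.6641 rad → d_gc = 10588.6 km
Rhumb line: Δψ = -1.9370, q = Δφ/Δψ = 0.7109, d_rh = R√(Δφ²+q²Δλ²) = 10998.7 km
Excess = 10998.7 − 10588.6 = 410.1 ≈ 410 km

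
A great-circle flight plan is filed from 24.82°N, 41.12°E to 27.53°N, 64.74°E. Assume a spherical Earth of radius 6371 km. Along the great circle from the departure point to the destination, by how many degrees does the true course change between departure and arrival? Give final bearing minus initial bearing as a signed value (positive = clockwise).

+10.5°

Initial bearing θ₁ = atan2(sin Δλ cos φ₂, cos φ₁ sin φ₂ − sin φ₁ cos φ₂ cos Δλ) = 77.55°
Final bearing θ₂ = (initial bearing from the destination back to the start) + 180° = 88.09°
Δθ = θ₂ − θ₁ = +10.5°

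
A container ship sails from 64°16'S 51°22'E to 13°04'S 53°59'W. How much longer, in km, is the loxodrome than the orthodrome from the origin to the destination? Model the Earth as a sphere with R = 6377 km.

724 km

Great circle: cos σ = sin φ₁ sin φ₂ + cos φ₁ cos φ₂ cos Δλ,  σ = 1.4790 rad → d_gc = 9431.4 km
Rhumb line: Δψ = +1.2465, q = Δφ/Δψ = 0.7169, d_rh = R√(Δφ²+q²Δλ²) = 10155.3 km
Excess = 10155.3 − 9431.4 = 723.9 ≈ 724 km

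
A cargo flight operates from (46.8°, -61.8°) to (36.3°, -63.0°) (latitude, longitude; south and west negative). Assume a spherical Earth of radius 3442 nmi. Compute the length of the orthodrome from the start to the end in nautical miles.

cos σ = sin φ₁ sin φ₂ + cos φ₁ cos φ₂ cos Δλ
      = sin(46.80°)sin(36.30°) + cos(46.80°)cos(36.30°)cos(-1.20°) = 0.9831
σ = 10.538° → d = Rσ = 3442·0.18392 = 633 nmi

633 nmi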